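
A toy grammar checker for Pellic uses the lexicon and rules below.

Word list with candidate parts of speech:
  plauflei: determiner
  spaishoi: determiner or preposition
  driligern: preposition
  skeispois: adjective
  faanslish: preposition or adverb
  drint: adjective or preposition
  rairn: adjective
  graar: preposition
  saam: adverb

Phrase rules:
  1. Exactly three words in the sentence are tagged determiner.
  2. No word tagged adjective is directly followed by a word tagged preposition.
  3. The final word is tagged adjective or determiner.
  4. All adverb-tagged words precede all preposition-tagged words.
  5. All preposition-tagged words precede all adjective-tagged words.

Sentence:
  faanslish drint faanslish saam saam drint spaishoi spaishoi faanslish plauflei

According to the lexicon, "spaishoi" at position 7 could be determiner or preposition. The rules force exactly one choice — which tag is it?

Candidates per position — 1:faanslish {preposition,adverb}; 2:drint {adjective,preposition}; 3:faanslish {preposition,adverb}; 4:saam {adverb}; 5:saam {adverb}; 6:drint {adjective,preposition}; 7:spaishoi {determiner,preposition}; 8:spaishoi {determiner,preposition}; 9:faanslish {preposition,adverb}; 10:plauflei {determiner}.
At position 1, choosing preposition makes rule 4 impossible to satisfy; hence adverb.
At position 2, choosing preposition makes rule 4 impossible to satisfy; hence adjective.
At position 3, choosing preposition makes rule 2 impossible to satisfy; hence adverb.
At position 6, choosing preposition makes rule 5 impossible to satisfy; hence adjective.
At position 7, choosing preposition makes rule 1 impossible to satisfy; hence determiner.
At position 8, choosing preposition makes rule 1 impossible to satisfy; hence determiner.
At position 9, choosing preposition makes rule 5 impossible to satisfy; hence adverb.
The unique satisfying tagging is: adverb adjective adverb adverb adverb adjective determiner determiner adverb determiner.
Rule-by-rule: rule 1 ✓; rule 2 ✓; rule 3 ✓; rule 4 ✓; rule 5 ✓.

determiner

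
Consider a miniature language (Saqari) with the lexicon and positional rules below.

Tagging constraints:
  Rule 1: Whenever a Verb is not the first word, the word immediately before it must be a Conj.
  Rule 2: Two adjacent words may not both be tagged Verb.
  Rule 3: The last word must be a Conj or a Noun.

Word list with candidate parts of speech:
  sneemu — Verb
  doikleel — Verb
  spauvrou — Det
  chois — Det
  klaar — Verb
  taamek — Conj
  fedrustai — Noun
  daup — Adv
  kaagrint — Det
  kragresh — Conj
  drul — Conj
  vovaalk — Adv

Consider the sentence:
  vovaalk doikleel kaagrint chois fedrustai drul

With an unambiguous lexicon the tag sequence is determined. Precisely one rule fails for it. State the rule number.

1

Fixed tagging: Adv Verb Det Det Noun Conj.
Rule check: R1 fail, R2 pass, R3 pass.
Only rule 1 fails.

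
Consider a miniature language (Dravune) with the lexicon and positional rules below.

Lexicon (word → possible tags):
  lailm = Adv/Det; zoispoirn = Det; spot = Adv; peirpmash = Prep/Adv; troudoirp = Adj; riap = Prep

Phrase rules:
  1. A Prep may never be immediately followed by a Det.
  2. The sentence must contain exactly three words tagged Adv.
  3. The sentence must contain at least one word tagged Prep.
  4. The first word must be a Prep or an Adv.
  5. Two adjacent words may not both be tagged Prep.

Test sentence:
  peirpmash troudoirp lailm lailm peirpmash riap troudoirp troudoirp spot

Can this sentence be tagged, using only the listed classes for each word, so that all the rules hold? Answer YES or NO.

Candidates per position — 1:peirpmash {Prep,Adv}; 2:troudoirp {Adj}; 3:lailm {Adv,Det}; 4:lailm {Adv,Det}; 5:peirpmash {Prep,Adv}; 6:riap {Prep}; 7:troudoirp {Adj}; 8:troudoirp {Adj}; 9:spot {Adv}.
One satisfying assignment: Adv Adj Det Det Adv Prep Adj Adj Adv.
Verifying each rule — rule 1 ok; rule 2 ok; rule 3 ok; rule 4 ok; rule 5 ok.

YES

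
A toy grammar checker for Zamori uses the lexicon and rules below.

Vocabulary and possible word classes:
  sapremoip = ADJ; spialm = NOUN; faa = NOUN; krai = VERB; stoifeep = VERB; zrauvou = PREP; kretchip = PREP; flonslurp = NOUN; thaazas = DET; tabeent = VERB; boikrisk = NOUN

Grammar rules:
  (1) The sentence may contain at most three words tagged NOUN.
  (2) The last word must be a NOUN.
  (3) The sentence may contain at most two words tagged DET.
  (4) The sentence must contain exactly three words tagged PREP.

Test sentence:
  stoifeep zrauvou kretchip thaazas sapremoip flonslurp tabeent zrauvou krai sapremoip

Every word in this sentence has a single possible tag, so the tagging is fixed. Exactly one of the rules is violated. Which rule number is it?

Fixed tagging: VERB PREP PREP DET ADJ NOUN VERB PREP VERB ADJ.
Applying the rules: R1 ok, R2 fails, R3 ok, R4 ok.
Only rule 2 fails.

2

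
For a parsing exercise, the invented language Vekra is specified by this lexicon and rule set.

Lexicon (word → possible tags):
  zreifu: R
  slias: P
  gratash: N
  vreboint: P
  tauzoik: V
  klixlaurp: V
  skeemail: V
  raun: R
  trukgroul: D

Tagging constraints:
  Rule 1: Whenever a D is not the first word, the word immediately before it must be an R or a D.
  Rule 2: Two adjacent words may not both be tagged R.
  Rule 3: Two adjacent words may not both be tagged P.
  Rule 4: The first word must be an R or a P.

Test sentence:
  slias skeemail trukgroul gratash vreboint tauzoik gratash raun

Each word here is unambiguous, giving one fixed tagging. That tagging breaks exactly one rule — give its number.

1

Fixed tagging: P V D N P V N R.
Rule check: R1 ✗, R2 ✓, R3 ✓, R4 ✓.
Only rule 1 fails.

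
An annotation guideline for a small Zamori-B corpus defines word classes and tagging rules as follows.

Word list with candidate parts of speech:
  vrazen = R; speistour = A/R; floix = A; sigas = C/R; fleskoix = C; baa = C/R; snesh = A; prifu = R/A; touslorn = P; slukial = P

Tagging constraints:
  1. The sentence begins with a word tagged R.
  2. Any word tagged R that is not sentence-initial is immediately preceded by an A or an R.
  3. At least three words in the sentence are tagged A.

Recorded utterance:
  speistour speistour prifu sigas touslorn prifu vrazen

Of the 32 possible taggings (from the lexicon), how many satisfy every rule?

Candidates per position — 1:speistour {A,R}; 2:speistour {A,R}; 3:prifu {R,A}; 4:sigas {C,R}; 5:touslorn {P}; 6:prifu {R,A}; 7:vrazen {R}.
There are 32 candidate sequences in total.
The sequences that satisfy every rule: R A A C P A R; R A A R P A R.
Count = 2.

2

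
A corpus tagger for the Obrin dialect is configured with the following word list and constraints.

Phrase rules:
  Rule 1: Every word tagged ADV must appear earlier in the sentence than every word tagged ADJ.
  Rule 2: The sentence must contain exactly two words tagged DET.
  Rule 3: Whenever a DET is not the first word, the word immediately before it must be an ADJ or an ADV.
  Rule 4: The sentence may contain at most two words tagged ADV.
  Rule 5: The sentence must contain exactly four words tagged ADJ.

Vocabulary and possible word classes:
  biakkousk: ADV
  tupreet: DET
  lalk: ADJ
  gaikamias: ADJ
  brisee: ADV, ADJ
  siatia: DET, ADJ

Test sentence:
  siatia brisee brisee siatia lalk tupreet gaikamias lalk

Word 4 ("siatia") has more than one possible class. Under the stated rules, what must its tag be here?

ADJ

Candidates per position — 1:siatia {DET,ADJ}; 2:brisee {ADV,ADJ}; 3:brisee {ADV,ADJ}; 4:siatia {DET,ADJ}; 5:lalk {ADJ}; 6:tupreet {DET}; 7:gaikamias {ADJ}; 8:lalk {ADJ}.
Position 4: the remaining choice is settled jointly with positions 1, 2, 3 — only ADJ at position 4 is part of a tagging that satisfies every rule.
So the tagging must be: DET ADV ADV ADJ ADJ DET ADJ ADJ.
Verifying each rule — rule 1 holds; rule 2 holds; rule 3 holds; rule 4 holds; rule 5 holds.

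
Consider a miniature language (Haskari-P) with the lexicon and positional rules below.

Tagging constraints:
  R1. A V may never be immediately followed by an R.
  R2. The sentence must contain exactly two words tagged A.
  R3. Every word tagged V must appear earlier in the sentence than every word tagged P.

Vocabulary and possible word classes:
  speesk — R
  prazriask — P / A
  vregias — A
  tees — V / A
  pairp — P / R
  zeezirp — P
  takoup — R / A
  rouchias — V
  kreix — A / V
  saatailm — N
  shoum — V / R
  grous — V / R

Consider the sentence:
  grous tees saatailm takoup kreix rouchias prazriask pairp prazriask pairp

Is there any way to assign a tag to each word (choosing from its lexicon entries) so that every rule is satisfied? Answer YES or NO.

YES

Candidates per position — 1:grous {V,R}; 2:tees {V,A}; 3:saatailm {N}; 4:takoup {R,A}; 5:kreix {A,V}; 6:rouchias {V}; 7:prazriask {P,A}; 8:pairp {P,R}; 9:prazriask {P,A}; 10:pairp {P,R}.
One satisfying assignment: V A N R V V P P A R.
Check: rule 1 ok; rule 2 ok; rule 3 ok.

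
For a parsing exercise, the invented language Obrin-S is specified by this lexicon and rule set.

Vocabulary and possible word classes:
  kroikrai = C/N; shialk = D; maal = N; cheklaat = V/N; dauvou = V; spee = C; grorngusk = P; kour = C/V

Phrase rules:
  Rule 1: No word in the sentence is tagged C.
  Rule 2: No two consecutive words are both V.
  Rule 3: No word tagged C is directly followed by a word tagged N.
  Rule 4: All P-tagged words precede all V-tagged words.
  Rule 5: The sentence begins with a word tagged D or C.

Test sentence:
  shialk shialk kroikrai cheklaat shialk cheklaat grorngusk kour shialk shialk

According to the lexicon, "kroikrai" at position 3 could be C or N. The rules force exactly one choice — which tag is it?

N

Candidates per position — 1:shialk {D}; 2:shialk {D}; 3:kroikrai {C,N}; 4:cheklaat {V,N}; 5:shialk {D}; 6:cheklaat {V,N}; 7:grorngusk {P}; 8:kour {C,V}; 9:shialk {D}; 10:shialk {D}.
Word 3 cannot be C — rule 1 would then fail for every completion. It is N.
Word 4 cannot be V — rule 4 would then fail for every completion. It is N.
Word 6 cannot be V — rule 4 would then fail for every completion. It is N.
Word 8 cannot be C — rule 1 would then fail for every completion. It is V.
The only consistent sequence is: D D N N D N P V D D.
Rule-by-rule: rule 1 holds; rule 2 holds; rule 3 holds; rule 4 holds; rule 5 holds.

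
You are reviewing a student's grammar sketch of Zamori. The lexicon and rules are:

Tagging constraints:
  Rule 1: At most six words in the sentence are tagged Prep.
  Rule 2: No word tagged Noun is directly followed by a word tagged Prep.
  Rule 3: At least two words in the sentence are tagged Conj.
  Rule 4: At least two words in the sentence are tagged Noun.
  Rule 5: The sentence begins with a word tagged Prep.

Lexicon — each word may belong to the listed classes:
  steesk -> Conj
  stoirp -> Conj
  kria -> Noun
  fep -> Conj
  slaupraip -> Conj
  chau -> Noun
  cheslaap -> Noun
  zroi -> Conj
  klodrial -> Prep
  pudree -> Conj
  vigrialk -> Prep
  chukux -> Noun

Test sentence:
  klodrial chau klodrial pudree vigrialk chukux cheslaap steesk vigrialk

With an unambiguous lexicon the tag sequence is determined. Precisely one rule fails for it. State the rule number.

2

Fixed tagging: Prep Noun Prep Conj Prep Noun Noun Conj Prep.
Checking each rule: R1 ok, R2 fails, R3 ok, R4 ok, R5 ok.
Only rule 2 fails.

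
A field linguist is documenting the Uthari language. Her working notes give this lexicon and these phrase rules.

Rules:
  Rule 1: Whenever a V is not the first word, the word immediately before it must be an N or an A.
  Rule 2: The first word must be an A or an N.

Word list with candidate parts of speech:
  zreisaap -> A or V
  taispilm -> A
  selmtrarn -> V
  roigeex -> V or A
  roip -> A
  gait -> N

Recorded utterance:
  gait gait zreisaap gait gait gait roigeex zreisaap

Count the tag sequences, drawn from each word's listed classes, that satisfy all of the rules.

Candidates per position — 1:gait {N}; 2:gait {N}; 3:zreisaap {A,V}; 4:gait {N}; 5:gait {N}; 6:gait {N}; 7:roigeex {V,A}; 8:zreisaap {A,V}.
There are 8 candidate sequences in total.
Checking each against the rules leaves 6 sequences.
Count = 6.

6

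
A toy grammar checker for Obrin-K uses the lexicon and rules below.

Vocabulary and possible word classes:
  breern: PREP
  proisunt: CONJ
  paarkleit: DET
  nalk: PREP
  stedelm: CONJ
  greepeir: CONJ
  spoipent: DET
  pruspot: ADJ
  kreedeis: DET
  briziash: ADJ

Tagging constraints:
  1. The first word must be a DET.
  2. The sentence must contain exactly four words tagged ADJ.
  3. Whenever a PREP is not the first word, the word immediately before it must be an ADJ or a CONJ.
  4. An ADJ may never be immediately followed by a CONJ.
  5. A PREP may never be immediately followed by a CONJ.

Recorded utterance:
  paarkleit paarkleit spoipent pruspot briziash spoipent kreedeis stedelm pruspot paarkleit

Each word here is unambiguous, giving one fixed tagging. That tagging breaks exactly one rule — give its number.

2

Fixed tagging: DET DET DET ADJ ADJ DET DET CONJ ADJ DET.
Applying the rules: R1 ok, R2 fails, R3 ok, R4 ok, R5 ok.
Only rule 2 fails.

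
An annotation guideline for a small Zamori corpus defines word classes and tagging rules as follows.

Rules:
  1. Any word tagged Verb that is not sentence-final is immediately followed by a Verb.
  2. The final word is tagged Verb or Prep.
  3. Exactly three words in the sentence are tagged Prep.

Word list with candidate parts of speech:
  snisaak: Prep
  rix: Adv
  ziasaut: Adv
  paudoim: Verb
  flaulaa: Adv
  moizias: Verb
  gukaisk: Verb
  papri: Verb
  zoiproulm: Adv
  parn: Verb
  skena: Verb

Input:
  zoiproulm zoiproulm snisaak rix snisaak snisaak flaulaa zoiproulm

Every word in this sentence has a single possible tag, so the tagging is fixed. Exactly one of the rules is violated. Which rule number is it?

2

Fixed tagging: Adv Adv Prep Adv Prep Prep Adv Adv.
Applying the rules: R1 holds, R2 violated, R3 holds.
Only rule 2 fails.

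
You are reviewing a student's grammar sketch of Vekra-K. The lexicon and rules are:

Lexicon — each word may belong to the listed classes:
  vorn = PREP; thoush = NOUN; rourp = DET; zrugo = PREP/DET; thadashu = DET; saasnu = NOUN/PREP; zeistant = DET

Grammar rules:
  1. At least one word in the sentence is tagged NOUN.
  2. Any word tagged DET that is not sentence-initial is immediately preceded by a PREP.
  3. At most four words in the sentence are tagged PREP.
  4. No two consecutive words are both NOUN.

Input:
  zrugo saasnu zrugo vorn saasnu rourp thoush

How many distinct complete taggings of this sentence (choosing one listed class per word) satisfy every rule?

Candidates per position — 1:zrugo {PREP,DET}; 2:saasnu {NOUN,PREP}; 3:zrugo {PREP,DET}; 4:vorn {PREP}; 5:saasnu {NOUN,PREP}; 6:rourp {DET}; 7:thoush {NOUN}.
There are 16 candidate sequences in total.
The sequences that satisfy every rule: PREP NOUN PREP PREP PREP DET NOUN; PREP PREP DET PREP PREP DET NOUN; DET NOUN PREP PREP PREP DET NOUN; DET PREP PREP PREP PREP DET NOUN; DET PREP DET PREP PREP DET NOUN.
Count = 5.

5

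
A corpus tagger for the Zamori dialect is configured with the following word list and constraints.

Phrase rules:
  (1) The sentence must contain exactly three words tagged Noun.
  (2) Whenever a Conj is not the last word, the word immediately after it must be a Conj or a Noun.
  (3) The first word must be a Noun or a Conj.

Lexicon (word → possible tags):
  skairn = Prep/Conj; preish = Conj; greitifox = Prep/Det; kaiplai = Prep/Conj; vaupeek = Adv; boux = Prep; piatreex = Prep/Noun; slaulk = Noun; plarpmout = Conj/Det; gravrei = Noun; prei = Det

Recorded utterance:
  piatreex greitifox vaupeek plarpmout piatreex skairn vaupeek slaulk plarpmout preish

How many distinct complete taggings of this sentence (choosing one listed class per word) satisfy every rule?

Candidates per position — 1:piatreex {Prep,Noun}; 2:greitifox {Prep,Det}; 3:vaupeek {Adv}; 4:plarpmout {Conj,Det}; 5:piatreex {Prep,Noun}; 6:skairn {Prep,Conj}; 7:vaupeek {Adv}; 8:slaulk {Noun}; 9:plarpmout {Conj,Det}; 10:preish {Conj}.
There are 64 candidate sequences in total.
Checking each against the rules leaves 8 sequences.
Count = 8.

8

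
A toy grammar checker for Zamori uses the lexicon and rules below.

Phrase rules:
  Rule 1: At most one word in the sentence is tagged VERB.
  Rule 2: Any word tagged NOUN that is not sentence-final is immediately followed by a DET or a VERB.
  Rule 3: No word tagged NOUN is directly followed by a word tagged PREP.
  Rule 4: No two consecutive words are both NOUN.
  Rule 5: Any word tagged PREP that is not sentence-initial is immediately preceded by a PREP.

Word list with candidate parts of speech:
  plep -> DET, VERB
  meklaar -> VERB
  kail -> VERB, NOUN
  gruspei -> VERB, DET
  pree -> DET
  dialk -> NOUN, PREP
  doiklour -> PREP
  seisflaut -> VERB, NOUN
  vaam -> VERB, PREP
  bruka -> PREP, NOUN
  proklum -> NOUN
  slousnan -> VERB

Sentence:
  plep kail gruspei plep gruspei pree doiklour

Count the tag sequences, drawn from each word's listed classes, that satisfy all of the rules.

0

Candidates per position — 1:plep {DET,VERB}; 2:kail {VERB,NOUN}; 3:gruspei {VERB,DET}; 4:plep {DET,VERB}; 5:gruspei {VERB,DET}; 6:pree {DET}; 7:doiklour {PREP}.
There are 32 candidate sequences in total.
Rule 5 cannot be satisfied by any choice of tags from the lexicon.
So there is no consistent tagging.
Count = 0.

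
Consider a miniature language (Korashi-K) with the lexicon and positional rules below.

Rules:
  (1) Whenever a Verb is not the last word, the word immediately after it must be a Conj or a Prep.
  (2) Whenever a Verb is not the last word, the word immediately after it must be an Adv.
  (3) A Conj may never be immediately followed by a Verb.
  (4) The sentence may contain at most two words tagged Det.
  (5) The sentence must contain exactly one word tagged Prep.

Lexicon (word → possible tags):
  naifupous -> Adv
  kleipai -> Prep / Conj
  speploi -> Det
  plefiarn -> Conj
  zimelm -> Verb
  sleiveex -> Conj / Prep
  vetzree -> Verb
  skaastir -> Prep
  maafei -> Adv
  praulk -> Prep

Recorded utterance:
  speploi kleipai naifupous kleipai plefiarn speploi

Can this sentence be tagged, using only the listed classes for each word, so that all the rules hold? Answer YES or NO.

YES

Candidates per position — 1:speploi {Det}; 2:kleipai {Prep,Conj}; 3:naifupous {Adv}; 4:kleipai {Prep,Conj}; 5:plefiarn {Conj}; 6:speploi {Det}.
One satisfying assignment: Det Conj Adv Prep Conj Det.
Check: rule 1 satisfied; rule 2 satisfied; rule 3 satisfied; rule 4 satisfied; rule 5 satisfied.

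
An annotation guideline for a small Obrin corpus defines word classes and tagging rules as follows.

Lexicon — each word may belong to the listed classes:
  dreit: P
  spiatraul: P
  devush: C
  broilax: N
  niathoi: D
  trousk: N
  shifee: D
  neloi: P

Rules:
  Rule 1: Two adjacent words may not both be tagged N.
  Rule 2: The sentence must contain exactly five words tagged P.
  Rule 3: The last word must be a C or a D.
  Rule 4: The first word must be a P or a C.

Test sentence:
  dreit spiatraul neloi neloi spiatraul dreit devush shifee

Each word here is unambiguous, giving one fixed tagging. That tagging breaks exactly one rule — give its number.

2

Fixed tagging: P P P P P P C D.
Rule check: R1 pass, R2 fail, R3 pass, R4 pass.
Only rule 2 fails.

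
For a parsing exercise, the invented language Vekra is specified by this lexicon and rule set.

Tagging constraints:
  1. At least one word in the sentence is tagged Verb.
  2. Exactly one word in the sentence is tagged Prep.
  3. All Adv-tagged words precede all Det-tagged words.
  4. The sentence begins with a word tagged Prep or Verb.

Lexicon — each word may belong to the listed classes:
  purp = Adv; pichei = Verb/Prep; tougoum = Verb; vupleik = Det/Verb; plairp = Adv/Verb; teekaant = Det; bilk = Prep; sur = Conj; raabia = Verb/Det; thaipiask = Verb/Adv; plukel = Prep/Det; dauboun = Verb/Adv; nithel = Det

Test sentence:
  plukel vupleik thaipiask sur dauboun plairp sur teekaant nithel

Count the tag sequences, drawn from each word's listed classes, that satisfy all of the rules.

Candidates per position — 1:plukel {Prep,Det}; 2:vupleik {Det,Verb}; 3:thaipiask {Verb,Adv}; 4:sur {Conj}; 5:dauboun {Verb,Adv}; 6:plairp {Adv,Verb}; 7:sur {Conj}; 8:teekaant {Det}; 9:nithel {Det}.
There are 32 candidate sequences in total.
Checking each against the rules leaves 9 sequences.
Count = 9.

9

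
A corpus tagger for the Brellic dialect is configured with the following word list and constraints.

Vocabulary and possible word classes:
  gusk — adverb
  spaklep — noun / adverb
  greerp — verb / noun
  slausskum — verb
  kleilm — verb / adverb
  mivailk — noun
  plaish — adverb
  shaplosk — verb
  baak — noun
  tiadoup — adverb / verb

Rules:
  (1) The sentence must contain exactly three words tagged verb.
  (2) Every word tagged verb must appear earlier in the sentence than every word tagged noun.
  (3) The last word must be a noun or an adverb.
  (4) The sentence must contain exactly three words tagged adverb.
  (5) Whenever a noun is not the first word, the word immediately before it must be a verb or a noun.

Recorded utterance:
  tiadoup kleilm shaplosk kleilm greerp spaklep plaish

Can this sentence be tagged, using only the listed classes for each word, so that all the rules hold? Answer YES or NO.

YES

Candidates per position — 1:tiadoup {adverb,verb}; 2:kleilm {verb,adverb}; 3:shaplosk {verb}; 4:kleilm {verb,adverb}; 5:greerp {verb,noun}; 6:spaklep {noun,adverb}; 7:plaish {adverb}.
One satisfying assignment: adverb verb verb verb noun adverb adverb.
Verifying each rule — rule 1 satisfied; rule 2 satisfied; rule 3 satisfied; rule 4 satisfied; rule 5 satisfied.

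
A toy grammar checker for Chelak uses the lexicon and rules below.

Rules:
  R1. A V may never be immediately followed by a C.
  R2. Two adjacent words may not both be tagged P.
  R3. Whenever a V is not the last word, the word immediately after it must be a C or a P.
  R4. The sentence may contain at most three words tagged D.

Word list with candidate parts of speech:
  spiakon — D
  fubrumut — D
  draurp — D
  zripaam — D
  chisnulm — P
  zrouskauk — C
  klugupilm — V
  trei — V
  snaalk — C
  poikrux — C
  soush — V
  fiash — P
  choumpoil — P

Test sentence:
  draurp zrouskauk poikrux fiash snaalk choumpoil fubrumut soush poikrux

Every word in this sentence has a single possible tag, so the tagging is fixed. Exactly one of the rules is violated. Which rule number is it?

Fixed tagging: D C C P C P D V C.
Checking each rule: R1 fails, R2 ok, R3 ok, R4 ok.
Only rule 1 fails.

1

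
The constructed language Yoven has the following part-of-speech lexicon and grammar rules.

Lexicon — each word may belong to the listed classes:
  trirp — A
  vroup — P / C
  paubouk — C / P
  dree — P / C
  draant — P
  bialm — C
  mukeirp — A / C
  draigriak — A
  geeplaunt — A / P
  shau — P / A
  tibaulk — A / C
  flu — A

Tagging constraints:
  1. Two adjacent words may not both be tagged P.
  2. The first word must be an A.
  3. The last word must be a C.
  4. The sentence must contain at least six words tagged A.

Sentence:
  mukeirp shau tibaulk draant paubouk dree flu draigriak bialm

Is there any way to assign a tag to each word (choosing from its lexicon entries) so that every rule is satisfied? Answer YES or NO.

NO

Candidates per position — 1:mukeirp {A,C}; 2:shau {P,A}; 3:tibaulk {A,C}; 4:draant {P}; 5:paubouk {C,P}; 6:dree {P,C}; 7:flu {A}; 8:draigriak {A}; 9:bialm {C}.
Rule 4 cannot be satisfied by any choice of tags from the lexicon.
So there is no consistent tagging.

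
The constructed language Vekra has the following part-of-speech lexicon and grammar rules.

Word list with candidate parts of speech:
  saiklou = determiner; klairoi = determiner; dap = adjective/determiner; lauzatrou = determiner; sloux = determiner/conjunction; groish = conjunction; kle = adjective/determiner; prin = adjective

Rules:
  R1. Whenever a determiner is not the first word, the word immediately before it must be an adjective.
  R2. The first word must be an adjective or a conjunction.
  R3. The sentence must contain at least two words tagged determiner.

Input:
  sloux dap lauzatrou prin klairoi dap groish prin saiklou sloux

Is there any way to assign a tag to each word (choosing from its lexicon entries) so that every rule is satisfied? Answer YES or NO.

Candidates per position — 1:sloux {determiner,conjunction}; 2:dap {adjective,determiner}; 3:lauzatrou {determiner}; 4:prin {adjective}; 5:klairoi {determiner}; 6:dap {adjective,determiner}; 7:groish {conjunction}; 8:prin {adjective}; 9:saiklou {determiner}; 10:sloux {determiner,conjunction}.
One satisfying assignment: conjunction adjective determiner adjective determiner adjective conjunction adjective determiner conjunction.
Check: rule 1 ✓; rule 2 ✓; rule 3 ✓.

YES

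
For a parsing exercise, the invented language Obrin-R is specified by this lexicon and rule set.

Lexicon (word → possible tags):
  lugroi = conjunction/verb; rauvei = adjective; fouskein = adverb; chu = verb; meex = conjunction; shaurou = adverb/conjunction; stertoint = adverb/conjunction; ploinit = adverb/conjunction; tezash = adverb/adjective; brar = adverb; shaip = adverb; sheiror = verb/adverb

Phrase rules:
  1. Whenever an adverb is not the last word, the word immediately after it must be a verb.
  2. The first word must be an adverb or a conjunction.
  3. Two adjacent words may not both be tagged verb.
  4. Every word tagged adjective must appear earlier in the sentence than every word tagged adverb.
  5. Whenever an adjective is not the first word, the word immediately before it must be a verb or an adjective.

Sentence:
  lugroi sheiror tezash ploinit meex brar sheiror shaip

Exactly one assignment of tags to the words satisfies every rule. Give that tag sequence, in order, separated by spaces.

Candidates per position — 1:lugroi {conjunction,verb}; 2:sheiror {verb,adverb}; 3:tezash {adverb,adjective}; 4:ploinit {adverb,conjunction}; 5:meex {conjunction}; 6:brar {adverb}; 7:sheiror {verb,adverb}; 8:shaip {adverb}.
Word 1 cannot be verb — rule 2 would then fail for every completion. It is conjunction.
Word 2 cannot be adverb — rule 1 would then fail for every completion. It is verb.
Word 3 cannot be adverb — rule 1 would then fail for every completion. It is adjective.
Word 4 cannot be adverb — rule 1 would then fail for every completion. It is conjunction.
Word 7 cannot be adverb — rule 1 would then fail for every completion. It is verb.
So the tagging must be: conjunction verb adjective conjunction conjunction adverb verb adverb.
Rule-by-rule: rule 1 satisfied; rule 2 satisfied; rule 3 satisfied; rule 4 satisfied; rule 5 satisfied.

conjunction verb adjective conjunction conjunction adverb verb adverb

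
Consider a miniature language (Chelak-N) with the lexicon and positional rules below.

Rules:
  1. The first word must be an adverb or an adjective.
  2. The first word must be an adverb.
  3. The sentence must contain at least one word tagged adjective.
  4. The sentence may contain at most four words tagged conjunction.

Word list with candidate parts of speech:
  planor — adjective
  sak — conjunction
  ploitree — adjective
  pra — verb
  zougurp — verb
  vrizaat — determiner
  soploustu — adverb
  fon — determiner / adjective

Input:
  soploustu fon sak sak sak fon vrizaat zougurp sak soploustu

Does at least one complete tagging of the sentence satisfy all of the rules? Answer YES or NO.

YES

Candidates per position — 1:soploustu {adverb}; 2:fon {determiner,adjective}; 3:sak {conjunction}; 4:sak {conjunction}; 5:sak {conjunction}; 6:fon {determiner,adjective}; 7:vrizaat {determiner}; 8:zougurp {verb}; 9:sak {conjunction}; 10:soploustu {adverb}.
One satisfying assignment: adverb adjective conjunction conjunction conjunction adjective determiner verb conjunction adverb.
Verifying each rule — rule 1 satisfied; rule 2 satisfied; rule 3 satisfied; rule 4 satisfied.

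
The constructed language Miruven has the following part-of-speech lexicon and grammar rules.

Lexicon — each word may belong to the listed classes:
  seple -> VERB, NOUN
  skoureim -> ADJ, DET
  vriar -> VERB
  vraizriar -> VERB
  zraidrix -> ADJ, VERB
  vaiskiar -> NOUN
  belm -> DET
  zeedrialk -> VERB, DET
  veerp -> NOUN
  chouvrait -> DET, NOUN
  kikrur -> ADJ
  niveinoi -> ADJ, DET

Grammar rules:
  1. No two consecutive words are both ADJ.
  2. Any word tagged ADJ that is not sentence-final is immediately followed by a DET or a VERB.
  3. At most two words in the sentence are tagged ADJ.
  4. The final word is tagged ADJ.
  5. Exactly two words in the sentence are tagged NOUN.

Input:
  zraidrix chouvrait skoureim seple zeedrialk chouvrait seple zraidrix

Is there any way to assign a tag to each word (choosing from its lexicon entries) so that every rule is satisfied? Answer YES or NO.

YES

Candidates per position — 1:zraidrix {ADJ,VERB}; 2:chouvrait {DET,NOUN}; 3:skoureim {ADJ,DET}; 4:seple {VERB,NOUN}; 5:zeedrialk {VERB,DET}; 6:chouvrait {DET,NOUN}; 7:seple {VERB,NOUN}; 8:zraidrix {ADJ,VERB}.
One satisfying assignment: ADJ DET DET NOUN VERB NOUN VERB ADJ.
Rule-by-rule: rule 1 ok; rule 2 ok; rule 3 ok; rule 4 ok; rule 5 ok.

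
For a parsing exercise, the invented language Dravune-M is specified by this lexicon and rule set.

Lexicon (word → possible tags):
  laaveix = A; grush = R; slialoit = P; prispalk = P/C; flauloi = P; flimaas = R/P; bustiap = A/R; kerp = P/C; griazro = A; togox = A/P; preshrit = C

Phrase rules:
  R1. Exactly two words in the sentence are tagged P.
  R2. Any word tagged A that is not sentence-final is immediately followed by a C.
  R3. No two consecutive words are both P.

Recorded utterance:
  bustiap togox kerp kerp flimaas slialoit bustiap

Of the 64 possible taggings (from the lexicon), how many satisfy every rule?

Candidates per position — 1:bustiap {A,R}; 2:togox {A,P}; 3:kerp {P,C}; 4:kerp {P,C}; 5:flimaas {R,P}; 6:slialoit {P}; 7:bustiap {A,R}.
There are 64 candidate sequences in total.
The sequences that satisfy every rule: R A C P R P A; R A C P R P R; R P C C R P A; R P C C R P R.
Count = 4.

4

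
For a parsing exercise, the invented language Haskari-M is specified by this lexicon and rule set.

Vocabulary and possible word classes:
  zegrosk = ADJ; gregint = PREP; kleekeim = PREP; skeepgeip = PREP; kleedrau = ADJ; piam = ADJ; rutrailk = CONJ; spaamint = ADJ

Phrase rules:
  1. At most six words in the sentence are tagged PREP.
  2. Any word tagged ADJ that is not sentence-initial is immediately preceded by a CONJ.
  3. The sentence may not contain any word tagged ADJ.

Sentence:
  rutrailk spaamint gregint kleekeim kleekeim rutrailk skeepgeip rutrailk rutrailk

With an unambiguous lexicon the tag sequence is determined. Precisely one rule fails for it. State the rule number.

3

Fixed tagging: CONJ ADJ PREP PREP PREP CONJ PREP CONJ CONJ.
Checking each rule: R1 ✓, R2 ✓, R3 ✗.
Only rule 3 fails.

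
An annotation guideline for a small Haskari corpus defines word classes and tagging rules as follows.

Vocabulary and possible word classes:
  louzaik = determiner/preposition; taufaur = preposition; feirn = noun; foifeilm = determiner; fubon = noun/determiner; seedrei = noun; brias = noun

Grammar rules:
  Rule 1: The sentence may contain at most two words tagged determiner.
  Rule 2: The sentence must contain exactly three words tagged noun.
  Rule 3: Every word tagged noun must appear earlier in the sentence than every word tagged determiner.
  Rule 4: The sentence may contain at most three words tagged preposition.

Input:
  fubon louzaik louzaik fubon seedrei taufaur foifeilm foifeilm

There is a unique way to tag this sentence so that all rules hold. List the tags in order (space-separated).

noun preposition preposition noun noun preposition determiner determiner

Candidates per position — 1:fubon {noun,determiner}; 2:louzaik {determiner,preposition}; 3:louzaik {determiner,preposition}; 4:fubon {noun,determiner}; 5:seedrei {noun}; 6:taufaur {preposition}; 7:foifeilm {determiner}; 8:foifeilm {determiner}.
Word 1 cannot be determiner — rule 1 would then fail for every completion. It is noun.
Word 2 cannot be determiner — rule 1 would then fail for every completion. It is preposition.
Word 3 cannot be determiner — rule 1 would then fail for every completion. It is preposition.
Word 4 cannot be determiner — rule 1 would then fail for every completion. It is noun.
The unique satisfying tagging is: noun preposition preposition noun noun preposition determiner determiner.
Check: rule 1 ok; rule 2 ok; rule 3 ok; rule 4 ok.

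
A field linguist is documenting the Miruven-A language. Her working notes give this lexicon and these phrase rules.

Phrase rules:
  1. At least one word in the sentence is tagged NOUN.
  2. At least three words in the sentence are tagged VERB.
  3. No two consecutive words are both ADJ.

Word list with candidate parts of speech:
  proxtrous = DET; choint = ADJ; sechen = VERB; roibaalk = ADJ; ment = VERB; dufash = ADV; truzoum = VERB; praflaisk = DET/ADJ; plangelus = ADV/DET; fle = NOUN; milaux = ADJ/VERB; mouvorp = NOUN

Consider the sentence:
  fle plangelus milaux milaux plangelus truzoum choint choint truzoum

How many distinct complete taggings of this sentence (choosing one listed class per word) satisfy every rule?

0

Candidates per position — 1:fle {NOUN}; 2:plangelus {ADV,DET}; 3:milaux {ADJ,VERB}; 4:milaux {ADJ,VERB}; 5:plangelus {ADV,DET}; 6:truzoum {VERB}; 7:choint {ADJ}; 8:choint {ADJ}; 9:truzoum {VERB}.
There are 16 candidate sequences in total.
Rule 3 cannot be satisfied by any choice of tags from the lexicon.
So there is no consistent tagging.
Count = 0.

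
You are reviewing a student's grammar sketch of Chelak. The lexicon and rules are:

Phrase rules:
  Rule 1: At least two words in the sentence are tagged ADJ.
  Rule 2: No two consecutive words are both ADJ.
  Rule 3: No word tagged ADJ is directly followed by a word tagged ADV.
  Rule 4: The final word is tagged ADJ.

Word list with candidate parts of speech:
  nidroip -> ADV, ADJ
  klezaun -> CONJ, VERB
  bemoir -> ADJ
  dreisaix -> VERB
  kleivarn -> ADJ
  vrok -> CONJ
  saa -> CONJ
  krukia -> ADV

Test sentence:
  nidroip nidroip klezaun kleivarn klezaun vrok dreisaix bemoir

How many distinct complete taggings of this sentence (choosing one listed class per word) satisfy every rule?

Candidates per position — 1:nidroip {ADV,ADJ}; 2:nidroip {ADV,ADJ}; 3:klezaun {CONJ,VERB}; 4:kleivarn {ADJ}; 5:klezaun {CONJ,VERB}; 6:vrok {CONJ}; 7:dreisaix {VERB}; 8:bemoir {ADJ}.
There are 16 candidate sequences in total.
Checking each against the rules leaves 8 sequences.
Count = 8.

8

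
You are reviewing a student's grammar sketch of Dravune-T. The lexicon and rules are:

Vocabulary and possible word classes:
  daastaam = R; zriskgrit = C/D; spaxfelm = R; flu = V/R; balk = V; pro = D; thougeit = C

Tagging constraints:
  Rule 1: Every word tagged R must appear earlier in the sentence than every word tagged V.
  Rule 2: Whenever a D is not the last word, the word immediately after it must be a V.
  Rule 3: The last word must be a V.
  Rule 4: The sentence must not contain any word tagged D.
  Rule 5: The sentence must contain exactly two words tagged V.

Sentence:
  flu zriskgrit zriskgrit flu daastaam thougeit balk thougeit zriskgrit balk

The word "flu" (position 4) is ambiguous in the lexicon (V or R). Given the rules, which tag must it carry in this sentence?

R

Candidates per position — 1:flu {V,R}; 2:zriskgrit {C,D}; 3:zriskgrit {C,D}; 4:flu {V,R}; 5:daastaam {R}; 6:thougeit {C}; 7:balk {V}; 8:thougeit {C}; 9:zriskgrit {C,D}; 10:balk {V}.
At position 1, choosing V makes rule 1 impossible to satisfy; hence R.
At position 2, choosing D makes rule 2 impossible to satisfy; hence C.
At position 3, choosing D makes rule 4 impossible to satisfy; hence C.
At position 4, choosing V makes rule 1 impossible to satisfy; hence R.
At position 9, choosing D makes rule 4 impossible to satisfy; hence C.
So the tagging must be: R C C R R C V C C V.
Rule-by-rule: rule 1 holds; rule 2 holds; rule 3 holds; rule 4 holds; rule 5 holds.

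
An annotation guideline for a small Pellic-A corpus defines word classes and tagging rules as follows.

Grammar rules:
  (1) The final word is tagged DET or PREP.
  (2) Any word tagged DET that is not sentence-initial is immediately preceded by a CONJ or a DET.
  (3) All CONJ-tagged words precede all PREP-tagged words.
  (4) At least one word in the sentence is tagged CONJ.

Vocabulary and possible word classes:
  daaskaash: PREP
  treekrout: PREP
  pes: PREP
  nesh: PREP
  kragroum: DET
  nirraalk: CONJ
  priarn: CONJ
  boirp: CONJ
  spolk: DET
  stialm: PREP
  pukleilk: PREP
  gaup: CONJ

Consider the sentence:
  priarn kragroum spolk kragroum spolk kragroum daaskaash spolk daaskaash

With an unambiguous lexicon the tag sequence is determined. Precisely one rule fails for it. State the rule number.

Fixed tagging: CONJ DET DET DET DET DET PREP DET PREP.
Applying the rules: R1 ok, R2 fails, R3 ok, R4 ok.
Only rule 2 fails.

2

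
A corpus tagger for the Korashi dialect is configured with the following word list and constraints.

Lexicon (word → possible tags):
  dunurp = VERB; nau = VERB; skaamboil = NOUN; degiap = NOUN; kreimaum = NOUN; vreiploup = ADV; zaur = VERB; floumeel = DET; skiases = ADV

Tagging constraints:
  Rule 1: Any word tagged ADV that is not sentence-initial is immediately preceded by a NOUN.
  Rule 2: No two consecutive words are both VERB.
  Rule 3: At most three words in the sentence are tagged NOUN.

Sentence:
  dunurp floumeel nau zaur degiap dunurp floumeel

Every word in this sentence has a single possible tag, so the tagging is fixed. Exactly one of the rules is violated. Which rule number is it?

2

Fixed tagging: VERB DET VERB VERB NOUN VERB DET.
Applying the rules: R1 ok, R2 fails, R3 ok.
Only rule 2 fails.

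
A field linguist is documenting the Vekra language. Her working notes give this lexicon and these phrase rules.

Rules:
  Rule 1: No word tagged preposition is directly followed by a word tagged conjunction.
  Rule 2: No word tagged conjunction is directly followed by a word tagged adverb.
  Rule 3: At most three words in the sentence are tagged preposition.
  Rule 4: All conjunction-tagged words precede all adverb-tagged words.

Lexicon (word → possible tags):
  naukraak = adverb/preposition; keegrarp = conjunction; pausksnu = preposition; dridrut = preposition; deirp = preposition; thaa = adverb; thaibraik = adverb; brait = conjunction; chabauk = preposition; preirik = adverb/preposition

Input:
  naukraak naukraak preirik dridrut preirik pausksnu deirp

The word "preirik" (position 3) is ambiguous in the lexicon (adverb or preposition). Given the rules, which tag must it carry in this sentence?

Candidates per position — 1:naukraak {adverb,preposition}; 2:naukraak {adverb,preposition}; 3:preirik {adverb,preposition}; 4:dridrut {preposition}; 5:preirik {adverb,preposition}; 6:pausksnu {preposition}; 7:deirp {preposition}.
At position 1, choosing preposition makes rule 3 impossible to satisfy; hence adverb.
At position 2, choosing preposition makes rule 3 impossible to satisfy; hence adverb.
At position 3, choosing preposition makes rule 3 impossible to satisfy; hence adverb.
At position 5, choosing preposition makes rule 3 impossible to satisfy; hence adverb.
So the tagging must be: adverb adverb adverb preposition adverb preposition preposition.
Check: rule 1 holds; rule 2 holds; rule 3 holds; rule 4 holds.

adverb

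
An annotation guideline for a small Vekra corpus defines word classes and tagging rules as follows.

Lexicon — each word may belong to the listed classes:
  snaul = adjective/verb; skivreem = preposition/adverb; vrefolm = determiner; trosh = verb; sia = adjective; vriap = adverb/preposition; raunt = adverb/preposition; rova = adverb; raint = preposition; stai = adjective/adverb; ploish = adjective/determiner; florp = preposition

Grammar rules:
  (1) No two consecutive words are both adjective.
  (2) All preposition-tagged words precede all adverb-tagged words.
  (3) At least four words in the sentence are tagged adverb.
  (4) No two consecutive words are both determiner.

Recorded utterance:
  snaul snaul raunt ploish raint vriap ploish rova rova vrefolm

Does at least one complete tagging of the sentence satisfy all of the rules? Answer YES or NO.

Candidates per position — 1:snaul {adjective,verb}; 2:snaul {adjective,verb}; 3:raunt {adverb,preposition}; 4:ploish {adjective,determiner}; 5:raint {preposition}; 6:vriap {adverb,preposition}; 7:ploish {adjective,determiner}; 8:rova {adverb}; 9:rova {adverb}; 10:vrefolm {determiner}.
Every candidate sequence violates at least one rule; no consistent tagging exists.

NO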